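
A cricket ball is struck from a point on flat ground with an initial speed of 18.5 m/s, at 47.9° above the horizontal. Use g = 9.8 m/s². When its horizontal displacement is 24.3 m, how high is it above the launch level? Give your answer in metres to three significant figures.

8.08 m

Horizontal component vₓ = 18.50 cos 47.9° = 12.40 m/s; vertical v_y0 = 18.50 sin 47.9° = 13.73 m/s.
x = vₓ t ⇒ t = 24.3/12.40 = 1.959 s.
Height: y = v_y0 t − ½ g t² = 13.73 × 1.959 − 4.900 × 1.959² = 26.89 − 18.81 = 8.084 m.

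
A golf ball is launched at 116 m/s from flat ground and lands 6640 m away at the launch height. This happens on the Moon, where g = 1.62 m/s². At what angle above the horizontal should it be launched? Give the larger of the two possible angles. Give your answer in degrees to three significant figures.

From R = (v₀²/g) sin 2θ: sin 2θ = 1.62 × 6640 / 13456 = 0.7994.
2θ = 53.07° or 180° − 53.07° = 126.9°, so θ = 26.54° or 63.46°.
The larger angle is 63.46°.

63.5°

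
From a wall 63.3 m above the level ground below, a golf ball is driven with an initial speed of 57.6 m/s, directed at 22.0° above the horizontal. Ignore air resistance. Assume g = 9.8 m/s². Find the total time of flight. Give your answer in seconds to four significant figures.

Components: vₓ = 57.60 cos 22.0° = 53.41 m/s, v_y0 = 57.60 sin 22.0° = 21.58 m/s.
With up positive and y = 0 at the ground: y(t) = 63.3 + (21.58) t − 4.900 t². Setting y = 0 and taking the positive root: t = [21.58 + √(21.58² + 2·9.80·63.3)] / 9.80 = (21.58 + 41.31) / 9.80 = 6.417 s.

6.417 s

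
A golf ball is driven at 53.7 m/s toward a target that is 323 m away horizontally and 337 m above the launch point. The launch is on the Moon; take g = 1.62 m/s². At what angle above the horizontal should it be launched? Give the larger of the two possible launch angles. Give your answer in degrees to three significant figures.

Trajectory: y = x tanθ − g x² (1 + tan²θ)/(2v₀²). With x = 323, y = 337, v₀ = 53.7, g = 1.62:
29.30 tan²θ − 323 tanθ + (366.3) = 0.
tanθ = [323 ± √(323² − 4 × 29.30 × (366.3))] / (2 × 29.30) = (323 ± 247.8) / 58.61, giving tanθ = 1.284 or 9.738.
θ = 52.08° or 84.14°; the larger is 84.14°.

84.1°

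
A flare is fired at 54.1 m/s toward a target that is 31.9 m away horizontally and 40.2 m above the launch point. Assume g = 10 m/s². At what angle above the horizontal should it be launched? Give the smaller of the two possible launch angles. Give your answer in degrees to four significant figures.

54.95°

Trajectory: y = x tanθ − g x² (1 + tan²θ)/(2v₀²). With x = 31.9, y = 40.2, v₀ = 54.1, g = 10.0:
1.738 tan²θ − 31.9 tanθ + (41.94) = 0.
tanθ = [31.9 ± √(31.9² − 4 × 1.738 × (41.94))] / (2 × 1.738) = (31.9 ± 26.94) / 3.477, giving tanθ = 1.425 or 16.92.
θ = 54.95° or 86.62°; the smaller is 54.95°.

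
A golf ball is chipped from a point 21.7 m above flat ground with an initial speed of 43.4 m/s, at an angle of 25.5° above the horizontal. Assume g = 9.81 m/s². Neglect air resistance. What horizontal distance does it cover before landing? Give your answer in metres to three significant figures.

Horizontal component vₓ = 43.40 cos 25.5° = 39.17 m/s; vertical v_y0 = 43.40 sin 25.5° = 18.68 m/s.
The projectile lands when y = 21.7 + (18.68) t − ½·9.81·t² = 0. Positive root: t = (18.68 + √(18.68² + 2·9.81·21.7)) / 9.81 = (18.68 + 27.84) / 9.81 = 4.742 s.
Horizontal distance: R = vₓ t = 39.17 × 4.742 = 185.8 m.

186 m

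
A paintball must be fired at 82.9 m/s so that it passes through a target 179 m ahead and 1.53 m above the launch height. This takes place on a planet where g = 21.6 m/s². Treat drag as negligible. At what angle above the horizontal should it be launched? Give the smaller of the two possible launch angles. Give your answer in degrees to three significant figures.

17.7°

Trajectory: y = x tanθ − g x² (1 + tan²θ)/(2v₀²). With x = 179, y = 1.53, v₀ = 82.9, g = 21.6:
50.35 tan²θ − 179 tanθ + (51.88) = 0.
tanθ = [179 ± √(179² − 4 × 50.35 × (51.88))] / (2 × 50.35) = (179 ± 146.9) / 100.7, giving tanθ = 0.3184 or 3.237.
θ = 17.66° or 72.83°; the smaller is 17.66°.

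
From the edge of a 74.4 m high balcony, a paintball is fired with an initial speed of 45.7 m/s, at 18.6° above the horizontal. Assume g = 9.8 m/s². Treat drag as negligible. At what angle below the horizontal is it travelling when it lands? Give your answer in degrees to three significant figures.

43.3°

Horizontal component vₓ = 45.70 cos 18.6° = 43.31 m/s; vertical v_y0 = 45.70 sin 18.6° = 14.58 m/s.
The projectile lands when y = 74.4 + (14.58) t − ½·9.80·t² = 0. Positive root: t = (14.58 + √(14.58² + 2·9.80·74.4)) / 9.80 = (14.58 + 40.87) / 9.80 = 5.658 s.
At impact: v_y = v_y0 − g t = −40.87 m/s; vₓ = 43.31 m/s.
Angle below horizontal: arctan(|v_y|/vₓ) = arctan(40.87/43.31) = 43.34°.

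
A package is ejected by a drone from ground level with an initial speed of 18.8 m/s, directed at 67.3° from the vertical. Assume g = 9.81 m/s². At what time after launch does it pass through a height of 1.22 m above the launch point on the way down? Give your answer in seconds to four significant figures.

1.286 s

Resolve: vₓ = 18.80 sin 67.3° = 17.34 m/s and v_y0 = 18.80 cos 67.3° = 7.255 m/s.
Height y(t) = 7.255 t − 4.905 t² = 1.22 gives 4.905 t² − 7.255 t + 1.22 = 0.
t = [7.255 ± √(7.255² − 2·9.81·1.22)] / 9.81 = (7.255 ± 5.357) / 9.81, so t = 0.1935 s or t = 1.286 s.
The descending-branch root is 1.286 s.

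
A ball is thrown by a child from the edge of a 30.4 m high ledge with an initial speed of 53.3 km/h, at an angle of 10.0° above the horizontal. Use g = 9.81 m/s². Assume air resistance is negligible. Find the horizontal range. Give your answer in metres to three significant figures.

Convert: 53.3 km/h = 53.3/3.6 = 14.81 m/s.
vₓ = 14.81 cos 10.0° = 14.58 m/s; v_y0 = 14.81 sin 10.0° = 2.571 m/s.
The projectile lands when y = 30.4 + (2.571) t − ½·9.81·t² = 0. Positive root: t = (2.571 + √(2.571² + 2·9.81·30.4)) / 9.81 = (2.571 + 24.56) / 9.81 = 2.765 s.
Horizontal distance: R = vₓ t = 14.58 × 2.765 = 40.32 m.

40.3 m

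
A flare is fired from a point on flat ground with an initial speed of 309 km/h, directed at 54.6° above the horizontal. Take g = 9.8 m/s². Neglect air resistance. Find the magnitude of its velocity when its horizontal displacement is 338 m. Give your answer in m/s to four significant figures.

49.83 m/s

Convert: 309 km/h = 309/3.6 = 85.83 m/s.
Resolve: vₓ = 85.83 cos 54.6° = 49.72 m/s and v_y0 = 85.83 sin 54.6° = 69.97 m/s.
x = vₓ t ⇒ t = 338/49.72 = 6.798 s.
Vertical velocity there: v_y = v_y0 − g t = 69.97 − 9.80 × 6.798 = 3.346 m/s.
Speed: √(vₓ² + v_y²) = √(49.72² + 3.346²) = 49.83 m/s.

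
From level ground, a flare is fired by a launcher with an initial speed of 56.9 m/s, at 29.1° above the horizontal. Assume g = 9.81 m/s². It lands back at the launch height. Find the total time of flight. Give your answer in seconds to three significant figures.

5.64 s

Components: vₓ = 56.90 cos 29.1° = 49.72 m/s, v_y0 = 56.90 sin 29.1° = 27.67 m/s.
Time of flight on level ground: T = 2 v_y0 / g = 2 × 27.67 / 9.81 = 5.642 s.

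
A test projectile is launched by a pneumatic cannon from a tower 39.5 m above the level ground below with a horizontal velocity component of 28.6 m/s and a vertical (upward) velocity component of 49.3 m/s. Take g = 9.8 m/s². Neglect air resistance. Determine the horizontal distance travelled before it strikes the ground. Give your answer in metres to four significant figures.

The projectile lands when y = 39.5 + (49.30) t − ½·9.80·t² = 0. Positive root: t = (49.30 + √(49.30² + 2·9.80·39.5)) / 9.80 = (49.30 + 56.61) / 9.80 = 10.81 s.
Horizontal distance: R = vₓ t = 28.60 × 10.81 = 309.1 m.

309.1 m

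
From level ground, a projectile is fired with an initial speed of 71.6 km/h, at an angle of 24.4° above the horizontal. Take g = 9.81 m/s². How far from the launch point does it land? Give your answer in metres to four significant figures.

Convert: 71.6 km/h = 71.6/3.6 = 19.89 m/s.
vₓ = 19.89 cos 24.4° = 18.11 m/s; v_y0 = 19.89 sin 24.4° = 8.216 m/s.
Flight time T = 2 v_y0 / g = 1.675 s.
Range: R = vₓ T = 18.11 × 1.675 = 30.34 m.

30.34 m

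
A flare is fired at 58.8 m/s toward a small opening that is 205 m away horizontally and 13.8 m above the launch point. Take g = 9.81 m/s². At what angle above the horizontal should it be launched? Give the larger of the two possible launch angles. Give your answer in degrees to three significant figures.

71.7°

Trajectory: y = x tanθ − g x² (1 + tan²θ)/(2v₀²). With x = 205, y = 13.8, v₀ = 58.8, g = 9.81:
59.62 tan²θ − 205 tanθ + (73.42) = 0.
tanθ = [205 ± √(205² − 4 × 59.62 × (73.42))] / (2 × 59.62) = (205 ± 156.6) / 119.2, giving tanθ = 0.4061 or 3.032.
θ = 22.10° or 71.75°; the larger is 71.75°.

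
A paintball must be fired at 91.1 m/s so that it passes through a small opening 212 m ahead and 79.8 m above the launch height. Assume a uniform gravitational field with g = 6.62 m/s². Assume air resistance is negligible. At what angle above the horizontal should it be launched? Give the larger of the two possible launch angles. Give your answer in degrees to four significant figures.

84.96°

Trajectory: y = x tanθ − g x² (1 + tan²θ)/(2v₀²). With x = 212, y = 79.8, v₀ = 91.1, g = 6.62:
17.93 tan²θ − 212 tanθ + (97.73) = 0.
tanθ = [212 ± √(212² − 4 × 17.93 × (97.73))] / (2 × 17.93) = (212 ± 194.8) / 35.85, giving tanθ = 0.4805 or 11.35.
θ = 25.66° or 84.96°; the larger is 84.96°.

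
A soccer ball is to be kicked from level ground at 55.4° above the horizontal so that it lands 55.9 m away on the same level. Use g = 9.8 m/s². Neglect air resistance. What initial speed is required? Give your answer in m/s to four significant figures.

Level-ground range: R = v₀² sin(2θ)/g, so v₀ = √(gR / sin 2θ).
v₀ = √(9.80 × 55.9 / sin 110.8°) = √(547.8 / 0.9348) = √586.01 = 24.21 m/s.

24.21 m/s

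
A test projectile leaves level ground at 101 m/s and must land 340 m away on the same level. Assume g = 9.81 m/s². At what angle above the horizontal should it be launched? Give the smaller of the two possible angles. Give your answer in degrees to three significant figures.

9.54°

R = v₀² sin 2θ / g gives sin 2θ = gR/v₀² = 9.81·340/101² = 0.3270.
2θ = 19.08° or 180° − 19.08° = 160.9°, so θ = 9.542° or 80.46°.
The smaller angle is 9.542°.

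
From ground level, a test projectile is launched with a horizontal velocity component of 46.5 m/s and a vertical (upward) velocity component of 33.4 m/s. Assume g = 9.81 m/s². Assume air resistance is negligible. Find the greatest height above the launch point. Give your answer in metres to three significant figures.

56.9 m

Peak height H = v_y0² / (2g) = 1115.6 / 19.62 = 56.86 m.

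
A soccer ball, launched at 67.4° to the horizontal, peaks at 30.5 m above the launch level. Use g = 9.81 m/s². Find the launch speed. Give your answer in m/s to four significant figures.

26.50 m/s

At the peak v_y = 0, so v_y0 = √(2gH) = √(2 × 9.81 × 30.5) = 24.46 m/s.
v_y0 = v₀ sin θ ⇒ v₀ = 24.46 / sin 67.4° = 26.50 m/s.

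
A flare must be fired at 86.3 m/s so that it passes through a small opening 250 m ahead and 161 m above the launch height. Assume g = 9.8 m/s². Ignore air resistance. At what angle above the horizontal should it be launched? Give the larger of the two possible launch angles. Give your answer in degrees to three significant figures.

Trajectory: y = x tanθ − g x² (1 + tan²θ)/(2v₀²). With x = 250, y = 161, v₀ = 86.3, g = 9.80:
41.12 tan²θ − 250 tanθ + (202.1) = 0.
tanθ = [250 ± √(250² − 4 × 41.12 × (202.1))] / (2 × 41.12) = (250 ± 171.0) / 82.24, giving tanθ = 0.9601 or 5.120.
θ = 43.83° or 78.95°; the larger is 78.95°.

78.9°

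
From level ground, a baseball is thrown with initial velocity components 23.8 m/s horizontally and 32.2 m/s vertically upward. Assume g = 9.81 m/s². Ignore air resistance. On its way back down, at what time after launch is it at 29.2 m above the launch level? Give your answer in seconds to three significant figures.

Set y = v_y0 t − ½ g t² = 29.2: 4.905 t² − 32.20 t + 29.2 = 0.
Quadratic formula: t = (32.20 ± √463.94) / 9.81 = (32.20 ± 21.54) / 9.81 → t = 1.087 s or 5.478 s.
The descending-branch root is 5.478 s.

5.48 s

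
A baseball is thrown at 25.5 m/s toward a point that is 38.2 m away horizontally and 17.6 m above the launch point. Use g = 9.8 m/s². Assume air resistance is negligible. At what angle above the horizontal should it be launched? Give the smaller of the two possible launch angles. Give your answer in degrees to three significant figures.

47.5°

Trajectory: y = x tanθ − g x² (1 + tan²θ)/(2v₀²). With x = 38.2, y = 17.6, v₀ = 25.5, g = 9.80:
11.00 tan²θ − 38.2 tanθ + (28.60) = 0.
tanθ = [38.2 ± √(38.2² − 4 × 11.00 × (28.60))] / (2 × 11.00) = (38.2 ± 14.19) / 21.99, giving tanθ = 1.092 or 2.382.
θ = 47.51° or 67.23°; the smaller is 47.51°.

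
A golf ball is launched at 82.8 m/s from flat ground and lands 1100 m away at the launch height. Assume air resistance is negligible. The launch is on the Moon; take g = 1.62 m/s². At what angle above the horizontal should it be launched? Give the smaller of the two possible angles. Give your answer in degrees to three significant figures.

Level-ground range R = v₀² sin(2θ)/g ⇒ sin(2θ) = gR/v₀² = 1.62 × 1100 / 82.8² = 0.2599.
2θ = 15.07° or 180° − 15.07° = 164.9°, so θ = 7.533° or 82.47°.
The smaller angle is 7.533°.

7.53°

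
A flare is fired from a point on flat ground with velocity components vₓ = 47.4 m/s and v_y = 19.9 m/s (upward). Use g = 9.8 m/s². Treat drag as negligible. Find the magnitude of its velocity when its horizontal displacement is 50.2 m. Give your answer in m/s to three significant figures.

At x = 50.2 m, t = x/vₓ = 50.2/47.40 = 1.059 s.
Vertical velocity there: v_y = v_y0 − g t = 19.90 − 9.80 × 1.059 = 9.521 m/s.
Speed: √(vₓ² + v_y²) = √(47.40² + 9.521²) = 48.35 m/s.

48.3 m/s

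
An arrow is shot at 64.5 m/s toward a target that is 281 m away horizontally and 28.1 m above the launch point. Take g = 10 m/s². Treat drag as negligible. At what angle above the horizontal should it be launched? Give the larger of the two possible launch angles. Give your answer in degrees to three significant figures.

Trajectory: y = x tanθ − g x² (1 + tan²θ)/(2v₀²). With x = 281, y = 28.1, v₀ = 64.5, g = 10.0:
94.90 tan²θ − 281 tanθ + (123.0) = 0.
tanθ = [281 ± √(281² − 4 × 94.90 × (123.0))] / (2 × 94.90) = (281 ± 179.6) / 189.8, giving tanθ = 0.5340 or 2.427.
θ = 28.10° or 67.61°; the larger is 67.61°.

67.6°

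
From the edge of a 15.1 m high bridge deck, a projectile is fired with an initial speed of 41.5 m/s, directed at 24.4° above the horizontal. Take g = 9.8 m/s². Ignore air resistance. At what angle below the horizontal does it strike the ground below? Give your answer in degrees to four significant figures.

32.73°

Resolve: vₓ = 41.50 cos 24.4° = 37.79 m/s and v_y0 = 41.50 sin 24.4° = 17.14 m/s.
The projectile lands when y = 15.1 + (17.14) t − ½·9.80·t² = 0. Positive root: t = (17.14 + √(17.14² + 2·9.80·15.1)) / 9.80 = (17.14 + 24.29) / 9.80 = 4.228 s.
At impact: v_y = v_y0 − g t = −24.29 m/s; vₓ = 37.79 m/s.
Angle below horizontal: arctan(|v_y|/vₓ) = arctan(24.29/37.79) = 32.73°.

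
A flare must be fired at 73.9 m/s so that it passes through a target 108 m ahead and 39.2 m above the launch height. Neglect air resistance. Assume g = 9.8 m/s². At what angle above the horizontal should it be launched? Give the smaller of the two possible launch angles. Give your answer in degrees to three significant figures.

25.8°

Trajectory: y = x tanθ − g x² (1 + tan²θ)/(2v₀²). With x = 108, y = 39.2, v₀ = 73.9, g = 9.80:
10.47 tan²θ − 108 tanθ + (49.67) = 0.
tanθ = [108 ± √(108² − 4 × 10.47 × (49.67))] / (2 × 10.47) = (108 ± 97.90) / 20.93, giving tanθ = 0.4824 or 9.837.
θ = 25.75° or 84.20°; the smaller is 25.75°.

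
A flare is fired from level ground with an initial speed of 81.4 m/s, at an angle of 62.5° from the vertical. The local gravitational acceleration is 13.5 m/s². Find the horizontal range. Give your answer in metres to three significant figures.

402 m

vₓ = 81.40 sin 62.5° = 72.20 m/s; v_y0 = 81.40 cos 62.5° = 37.59 m/s.
Time aloft: T = 2 v_y0 / g = 2 × 37.59 / 13.5 = 5.568 s.
Horizontal distance R = vₓ T = 72.20 × 5.568 = 402.0 m.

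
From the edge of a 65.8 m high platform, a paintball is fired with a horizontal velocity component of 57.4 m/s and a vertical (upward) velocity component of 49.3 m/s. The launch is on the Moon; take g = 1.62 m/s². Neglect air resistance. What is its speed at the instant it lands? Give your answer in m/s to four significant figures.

The projectile lands when y = 65.8 + (49.30) t − ½·1.62·t² = 0. Positive root: t = (49.30 + √(49.30² + 2·1.62·65.8)) / 1.62 = (49.30 + 51.42) / 1.62 = 62.17 s.
Vertical velocity at impact: v_y = v_y0 − g t = 49.30 − 1.62 × 62.17 = −51.42 m/s.
Speed: |v| = √(vₓ² + v_y²) = √(57.40² + 51.42²) = 77.06 m/s.

77.06 m/s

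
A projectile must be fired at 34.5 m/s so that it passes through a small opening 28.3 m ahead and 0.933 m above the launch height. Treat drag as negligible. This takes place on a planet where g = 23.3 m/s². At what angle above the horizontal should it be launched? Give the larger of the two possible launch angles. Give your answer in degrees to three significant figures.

Trajectory: y = x tanθ − g x² (1 + tan²θ)/(2v₀²). With x = 28.3, y = 0.933, v₀ = 34.5, g = 23.3:
7.839 tan²θ − 28.3 tanθ + (8.772) = 0.
tanθ = [28.3 ± √(28.3² − 4 × 7.839 × (8.772))] / (2 × 7.839) = (28.3 ± 22.93) / 15.68, giving tanθ = 0.3424 or 3.268.
θ = 18.90° or 72.98°; the larger is 72.98°.

73.0°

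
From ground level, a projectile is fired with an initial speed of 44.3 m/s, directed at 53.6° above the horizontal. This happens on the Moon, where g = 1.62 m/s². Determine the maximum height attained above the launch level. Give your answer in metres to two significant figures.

Resolve: vₓ = 44.30 cos 53.6° = 26.29 m/s and v_y0 = 44.30 sin 53.6° = 35.66 m/s.
At the apex v_y = 0, so H = v_y0²/(2g) = 35.66²/3.240 = 392.4 m.

390 m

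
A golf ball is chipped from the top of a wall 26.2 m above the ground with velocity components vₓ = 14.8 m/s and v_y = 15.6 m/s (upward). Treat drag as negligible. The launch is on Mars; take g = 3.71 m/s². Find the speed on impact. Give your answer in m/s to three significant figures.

With up positive and y = 0 at the ground: y(t) = 26.2 + (15.60) t − 1.855 t². Setting y = 0 and taking the positive root: t = [15.60 + √(15.60² + 2·3.71·26.2)] / 3.71 = (15.60 + 20.92) / 3.71 = 9.844 s.
Vertical velocity at impact: v_y = v_y0 − g t = 15.60 − 3.71 × 9.844 = −20.92 m/s.
Speed: |v| = √(vₓ² + v_y²) = √(14.80² + 20.92²) = 25.63 m/s.

25.6 m/s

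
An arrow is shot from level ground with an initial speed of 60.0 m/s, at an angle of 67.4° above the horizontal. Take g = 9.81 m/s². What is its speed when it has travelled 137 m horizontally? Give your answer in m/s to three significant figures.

vₓ = 60.00 cos 67.4° = 23.06 m/s; v_y0 = 60.00 sin 67.4° = 55.39 m/s.
x = vₓ t ⇒ t = 137/23.06 = 5.942 s.
Vertical velocity there: v_y = v_y0 − g t = 55.39 − 9.81 × 5.942 = −2.895 m/s.
Speed: √(vₓ² + v_y²) = √(23.06² + 2.895²) = 23.24 m/s.

23.2 m/s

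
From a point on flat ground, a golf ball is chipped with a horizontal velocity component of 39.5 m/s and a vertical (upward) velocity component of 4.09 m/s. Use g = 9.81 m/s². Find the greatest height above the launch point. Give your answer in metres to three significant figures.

0.853 m

Peak height H = v_y0² / (2g) = 16.728 / 19.62 = 0.8526 m.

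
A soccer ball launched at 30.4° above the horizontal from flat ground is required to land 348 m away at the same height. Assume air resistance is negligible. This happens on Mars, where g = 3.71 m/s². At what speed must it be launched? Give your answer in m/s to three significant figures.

38.5 m/s

From R = (v₀² / g) sin 2θ: v₀ = √(gR / sin 2θ).
v₀ = √(3.71 × 348 / sin 60.80°) = √(1291 / 0.8729) = √1479.0 = 38.46 m/s.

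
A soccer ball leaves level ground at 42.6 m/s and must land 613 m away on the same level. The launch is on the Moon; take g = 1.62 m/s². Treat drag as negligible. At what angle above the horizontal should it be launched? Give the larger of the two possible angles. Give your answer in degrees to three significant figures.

Level-ground range R = v₀² sin(2θ)/g ⇒ sin(2θ) = gR/v₀² = 1.62 × 613 / 42.6² = 0.5472.
2θ = 33.18° or 180° − 33.18° = 146.8°, so θ = 16.59° or 73.41°.
The larger angle is 73.41°.

73.4°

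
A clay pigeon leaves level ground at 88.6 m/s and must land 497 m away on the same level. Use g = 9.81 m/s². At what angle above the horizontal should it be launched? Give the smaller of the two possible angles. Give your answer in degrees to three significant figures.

From R = (v₀²/g) sin 2θ: sin 2θ = 9.81 × 497 / 7850.0 = 0.6211.
2θ = 38.40° or 180° − 38.40° = 141.6°, so θ = 19.20° or 70.80°.
The smaller angle is 19.20°.

19.2°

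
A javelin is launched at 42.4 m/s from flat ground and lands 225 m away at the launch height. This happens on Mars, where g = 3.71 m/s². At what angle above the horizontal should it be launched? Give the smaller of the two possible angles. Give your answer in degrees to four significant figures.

13.83°

From R = (v₀²/g) sin 2θ: sin 2θ = 3.71 × 225 / 1797.8 = 0.4643.
2θ = 27.67° or 180° − 27.67° = 152.3°, so θ = 13.83° or 76.17°.
The smaller angle is 13.83°.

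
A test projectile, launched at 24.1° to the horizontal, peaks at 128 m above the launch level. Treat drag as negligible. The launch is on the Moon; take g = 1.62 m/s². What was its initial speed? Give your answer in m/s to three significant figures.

49.9 m/s

At the peak v_y = 0, so v_y0 = √(2gH) = √(2 × 1.62 × 128) = 20.36 m/s.
v_y0 = v₀ sin θ ⇒ v₀ = 20.36 / sin 24.1° = 49.87 m/s.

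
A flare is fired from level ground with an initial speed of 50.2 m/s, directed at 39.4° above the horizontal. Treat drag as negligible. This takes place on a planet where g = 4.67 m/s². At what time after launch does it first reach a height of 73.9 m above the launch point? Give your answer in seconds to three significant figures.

vₓ = 50.20 cos 39.4° = 38.79 m/s; v_y0 = 50.20 sin 39.4° = 31.86 m/s.
Height y(t) = 31.86 t − 2.335 t² = 73.9 gives 2.335 t² − 31.86 t + 73.9 = 0.
t = [31.86 ± √(31.86² − 2·4.67·73.9)] / 4.67 = (31.86 ± 18.03) / 4.67, so t = 2.962 s or t = 10.68 s.
The first (ascending) time is 2.962 s.

2.96 s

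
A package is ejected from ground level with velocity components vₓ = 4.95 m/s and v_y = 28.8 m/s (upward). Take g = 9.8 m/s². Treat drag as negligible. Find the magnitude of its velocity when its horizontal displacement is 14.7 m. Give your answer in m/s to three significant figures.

Time to reach x = 14.7 m: t = x/vₓ = 14.7/4.950 = 2.970 s.
Vertical velocity there: v_y = v_y0 − g t = 28.80 − 9.80 × 2.970 = −0.3030 m/s.
Speed: √(vₓ² + v_y²) = √(4.950² + 0.3030²) = 4.959 m/s.

4.96 m/s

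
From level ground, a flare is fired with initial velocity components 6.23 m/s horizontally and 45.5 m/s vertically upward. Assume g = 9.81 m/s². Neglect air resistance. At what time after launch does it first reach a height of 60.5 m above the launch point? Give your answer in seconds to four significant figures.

Require v_y0 t − ½ g t² = 60.5, i.e. 4.905 t² − 45.50 t + 60.5 = 0.
t = [45.50 ± √(45.50² − 2·9.81·60.5)] / 9.81 = (45.50 ± 29.72) / 9.81, so t = 1.609 s or t = 7.668 s.
The first (ascending) time is 1.609 s.

1.609 s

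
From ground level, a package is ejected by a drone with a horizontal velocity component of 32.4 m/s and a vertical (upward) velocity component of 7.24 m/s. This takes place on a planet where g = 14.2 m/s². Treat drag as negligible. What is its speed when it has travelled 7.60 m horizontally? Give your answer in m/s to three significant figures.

x = vₓ t ⇒ t = 7.60/32.40 = 0.2346 s.
Vertical velocity there: v_y = v_y0 − g t = 7.240 − 14.2 × 0.2346 = 3.909 m/s.
Speed: √(vₓ² + v_y²) = √(32.40² + 3.909²) = 32.63 m/s.

32.6 m/s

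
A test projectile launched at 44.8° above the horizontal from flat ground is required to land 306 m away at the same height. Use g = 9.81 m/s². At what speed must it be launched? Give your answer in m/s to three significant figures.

54.8 m/s

On level ground R = v₀² sin 2θ / g ⇒ v₀ = √(gR / sin 2θ).
v₀ = √(9.81 × 306 / sin 89.60°) = √(3002 / 1.0000) = √3001.9 = 54.79 m/s.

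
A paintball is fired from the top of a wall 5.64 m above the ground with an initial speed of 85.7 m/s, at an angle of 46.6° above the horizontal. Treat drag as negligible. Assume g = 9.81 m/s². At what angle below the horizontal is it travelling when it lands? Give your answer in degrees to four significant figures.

47.00°

Components: vₓ = 85.70 cos 46.6° = 58.88 m/s, v_y0 = 85.70 sin 46.6° = 62.27 m/s.
Vertical motion (up positive, ground at y = 0): 4.905 t² − (62.27) t − 5.64 = 0, so t = (62.27 + √(62.27² + 2·9.81·5.64)) / 9.81 = (62.27 + 63.15) / 9.81 = 12.78 s.
At impact: v_y = v_y0 − g t = −63.15 m/s; vₓ = 58.88 m/s.
Angle below horizontal: arctan(|v_y|/vₓ) = arctan(63.15/58.88) = 47.00°.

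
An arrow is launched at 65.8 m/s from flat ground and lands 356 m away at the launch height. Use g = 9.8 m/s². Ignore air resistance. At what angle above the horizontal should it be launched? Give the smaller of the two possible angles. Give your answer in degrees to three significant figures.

Level-ground range R = v₀² sin(2θ)/g ⇒ sin(2θ) = gR/v₀² = 9.80 × 356 / 65.8² = 0.8058.
2θ = 53.69° or 180° − 53.69° = 126.3°, so θ = 26.84° or 63.16°.
The smaller angle is 26.84°.

26.8°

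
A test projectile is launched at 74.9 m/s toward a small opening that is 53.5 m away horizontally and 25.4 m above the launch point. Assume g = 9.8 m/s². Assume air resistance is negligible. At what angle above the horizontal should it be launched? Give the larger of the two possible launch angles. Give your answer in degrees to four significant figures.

87.26°

Trajectory: y = x tanθ − g x² (1 + tan²θ)/(2v₀²). With x = 53.5, y = 25.4, v₀ = 74.9, g = 9.80:
2.500 tan²θ − 53.5 tanθ + (27.90) = 0.
tanθ = [53.5 ± √(53.5² − 4 × 2.500 × (27.90))] / (2 × 2.500) = (53.5 ± 50.83) / 5.000, giving tanθ = 0.5349 or 20.87.
θ = 28.14° or 87.26°; the larger is 87.26°.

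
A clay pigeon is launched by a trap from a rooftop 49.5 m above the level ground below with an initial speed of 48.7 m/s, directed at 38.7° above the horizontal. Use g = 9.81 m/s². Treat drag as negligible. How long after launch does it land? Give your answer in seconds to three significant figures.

Components: vₓ = 48.70 cos 38.7° = 38.01 m/s, v_y0 = 48.70 sin 38.7° = 30.45 m/s.
Vertical motion (up positive, ground at y = 0): 4.905 t² − (30.45) t − 49.5 = 0, so t = (30.45 + √(30.45² + 2·9.81·49.5)) / 9.81 = (30.45 + 43.57) / 9.81 = 7.545 s.

7.55 s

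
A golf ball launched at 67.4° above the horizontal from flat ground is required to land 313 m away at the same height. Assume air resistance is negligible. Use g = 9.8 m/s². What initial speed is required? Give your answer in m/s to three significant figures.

65.7 m/s

From R = (v₀² / g) sin 2θ: v₀ = √(gR / sin 2θ).
v₀ = √(9.80 × 313 / sin 134.8°) = √(3067 / 0.7096) = √4322.9 = 65.75 m/s.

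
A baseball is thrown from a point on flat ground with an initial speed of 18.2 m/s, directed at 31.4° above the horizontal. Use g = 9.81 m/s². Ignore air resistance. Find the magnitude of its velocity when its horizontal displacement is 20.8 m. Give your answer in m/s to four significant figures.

15.96 m/s

Components: vₓ = 18.20 cos 31.4° = 15.53 m/s, v_y0 = 18.20 sin 31.4° = 9.482 m/s.
At x = 20.8 m, t = x/vₓ = 20.8/15.53 = 1.339 s.
Vertical velocity there: v_y = v_y0 − g t = 9.482 − 9.81 × 1.339 = −3.653 m/s.
Speed: √(vₓ² + v_y²) = √(15.53² + 3.653²) = 15.96 m/s.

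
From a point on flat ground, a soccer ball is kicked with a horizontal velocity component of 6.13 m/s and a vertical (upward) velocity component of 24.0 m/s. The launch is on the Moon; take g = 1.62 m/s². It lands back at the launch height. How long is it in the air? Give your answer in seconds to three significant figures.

Landing at launch height ⇒ T = 2 v_y0 / g = 2 × 24.00 / 1.62 = 29.63 s.

29.6 s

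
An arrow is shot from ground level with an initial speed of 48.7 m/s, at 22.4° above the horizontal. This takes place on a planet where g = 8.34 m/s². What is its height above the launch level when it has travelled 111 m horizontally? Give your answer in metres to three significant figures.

Components: vₓ = 48.70 cos 22.4° = 45.03 m/s, v_y0 = 48.70 sin 22.4° = 18.56 m/s.
Time to reach x = 111 m: t = x/vₓ = 111/45.03 = 2.465 s.
Height: y = v_y0 t − ½ g t² = 18.56 × 2.465 − 4.170 × 2.465² = 45.75 − 25.34 = 20.41 m.

20.4 m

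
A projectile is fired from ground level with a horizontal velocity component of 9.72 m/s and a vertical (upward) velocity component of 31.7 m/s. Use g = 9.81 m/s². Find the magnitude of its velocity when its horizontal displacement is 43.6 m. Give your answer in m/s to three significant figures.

15.7 m/s

x = vₓ t ⇒ t = 43.6/9.720 = 4.486 s.
Vertical velocity there: v_y = v_y0 − g t = 31.70 − 9.81 × 4.486 = −12.30 m/s.
Speed: √(vₓ² + v_y²) = √(9.720² + 12.30²) = 15.68 m/s.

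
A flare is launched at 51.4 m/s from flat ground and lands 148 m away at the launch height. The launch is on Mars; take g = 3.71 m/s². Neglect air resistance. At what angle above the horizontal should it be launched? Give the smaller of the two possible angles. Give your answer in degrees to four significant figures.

From R = (v₀²/g) sin 2θ: sin 2θ = 3.71 × 148 / 2642.0 = 0.2078.
2θ = 12.00° or 180° − 12.00° = 168.0°, so θ = 5.998° or 84.00°.
The smaller angle is 5.998°.

5.998°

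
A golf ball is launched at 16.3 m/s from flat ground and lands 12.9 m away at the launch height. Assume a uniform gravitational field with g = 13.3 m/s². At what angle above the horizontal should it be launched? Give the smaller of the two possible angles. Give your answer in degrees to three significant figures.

20.1°

From R = (v₀²/g) sin 2θ: sin 2θ = 13.3 × 12.9 / 265.69 = 0.6458.
2θ = 40.22° or 180° − 40.22° = 139.8°, so θ = 20.11° or 69.89°.
The smaller angle is 20.11°.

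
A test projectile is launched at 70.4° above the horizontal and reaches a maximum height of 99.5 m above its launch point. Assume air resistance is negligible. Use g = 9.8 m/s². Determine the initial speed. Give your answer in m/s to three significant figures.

At the peak v_y = 0, so v_y0 = √(2gH) = √(2 × 9.80 × 99.5) = 44.16 m/s.
v_y0 = v₀ sin θ ⇒ v₀ = 44.16 / sin 70.4° = 46.88 m/s.

46.9 m/s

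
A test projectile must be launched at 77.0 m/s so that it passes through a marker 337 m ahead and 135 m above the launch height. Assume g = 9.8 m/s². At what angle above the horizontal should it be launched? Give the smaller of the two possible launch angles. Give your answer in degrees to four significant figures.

Trajectory: y = x tanθ − g x² (1 + tan²θ)/(2v₀²). With x = 337, y = 135, v₀ = 77.0, g = 9.80:
93.86 tan²θ − 337 tanθ + (228.9) = 0.
tanθ = [337 ± √(337² − 4 × 93.86 × (228.9))] / (2 × 93.86) = (337 ± 166.3) / 187.7, giving tanθ = 0.9095 or 2.681.
θ = 42.29° or 69.54°; the smaller is 42.29°.

42.29°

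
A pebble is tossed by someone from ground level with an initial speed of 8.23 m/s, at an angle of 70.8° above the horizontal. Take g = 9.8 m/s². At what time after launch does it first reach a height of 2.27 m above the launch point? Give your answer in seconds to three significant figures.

0.386 s

Components: vₓ = 8.230 cos 70.8° = 2.707 m/s, v_y0 = 8.230 sin 70.8° = 7.772 m/s.
Set y = v_y0 t − ½ g t² = 2.27: 4.900 t² − 7.772 t + 2.27 = 0.
Quadratic formula: t = (7.772 ± √15.915) / 9.80 = (7.772 ± 3.989) / 9.80 → t = 0.3860 s or 1.200 s.
The first (ascending) time is 0.3860 s.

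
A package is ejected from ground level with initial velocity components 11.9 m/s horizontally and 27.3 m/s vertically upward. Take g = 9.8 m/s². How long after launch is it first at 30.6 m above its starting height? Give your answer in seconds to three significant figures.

Height y(t) = 27.30 t − 4.900 t² = 30.6 gives 4.900 t² − 27.30 t + 30.6 = 0.
t = [27.30 ± √(27.30² − 2·9.80·30.6)] / 9.80 = (27.30 ± 12.06) / 9.80, so t = 1.555 s or t = 4.017 s.
The first (ascending) time is 1.555 s.

1.55 s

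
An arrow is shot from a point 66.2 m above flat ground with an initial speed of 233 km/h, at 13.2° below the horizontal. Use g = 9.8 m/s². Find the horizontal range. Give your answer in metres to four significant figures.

155.3 m

Convert: 233 km/h = 233/3.6 = 64.72 m/s.
Components: vₓ = 64.72 cos 13.2° = 63.01 m/s, v_y0 = −14.78 m/s (downward).
Vertical motion (up positive, ground at y = 0): 4.900 t² − (−14.78) t − 66.2 = 0, so t = (−14.78 + √(14.78² + 2·9.80·66.2)) / 9.80 = (−14.78 + 38.94) / 9.80 = 2.465 s.
Horizontal distance: R = vₓ t = 63.01 × 2.465 = 155.3 m.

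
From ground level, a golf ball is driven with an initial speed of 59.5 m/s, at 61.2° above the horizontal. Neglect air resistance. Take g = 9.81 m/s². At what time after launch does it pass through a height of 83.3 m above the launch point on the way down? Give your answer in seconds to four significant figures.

Components: vₓ = 59.50 cos 61.2° = 28.66 m/s, v_y0 = 59.50 sin 61.2° = 52.14 m/s.
Require v_y0 t − ½ g t² = 83.3, i.e. 4.905 t² − 52.14 t + 83.3 = 0.
Quadratic formula: t = (52.14 ± √1084.3) / 9.81 = (52.14 ± 32.93) / 9.81 → t = 1.958 s or 8.672 s.
The descending-branch root is 8.672 s.

8.672 s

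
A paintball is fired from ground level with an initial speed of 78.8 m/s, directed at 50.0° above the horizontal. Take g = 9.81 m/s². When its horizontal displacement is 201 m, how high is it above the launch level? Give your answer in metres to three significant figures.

Components: vₓ = 78.80 cos 50.0° = 50.65 m/s, v_y0 = 78.80 sin 50.0° = 60.36 m/s.
x = vₓ t ⇒ t = 201/50.65 = 3.968 s.
Height: y = v_y0 t − ½ g t² = 60.36 × 3.968 − 4.905 × 3.968² = 239.5 − 77.24 = 162.3 m.

162 m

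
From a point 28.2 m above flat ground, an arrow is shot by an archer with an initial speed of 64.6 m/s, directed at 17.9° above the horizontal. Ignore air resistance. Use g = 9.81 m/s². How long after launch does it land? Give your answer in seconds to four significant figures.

5.162 s

Resolve: vₓ = 64.60 cos 17.9° = 61.47 m/s and v_y0 = 64.60 sin 17.9° = 19.86 m/s.
The projectile lands when y = 28.2 + (19.86) t − ½·9.81·t² = 0. Positive root: t = (19.86 + √(19.86² + 2·9.81·28.2)) / 9.81 = (19.86 + 30.78) / 9.81 = 5.162 s.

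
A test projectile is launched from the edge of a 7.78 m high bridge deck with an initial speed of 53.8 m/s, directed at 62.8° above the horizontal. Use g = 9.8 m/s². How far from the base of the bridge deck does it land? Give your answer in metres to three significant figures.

Resolve: vₓ = 53.80 cos 62.8° = 24.59 m/s and v_y0 = 53.80 sin 62.8° = 47.85 m/s.
The projectile lands when y = 7.78 + (47.85) t − ½·9.80·t² = 0. Positive root: t = (47.85 + √(47.85² + 2·9.80·7.78)) / 9.80 = (47.85 + 49.42) / 9.80 = 9.925 s.
Horizontal distance: R = vₓ t = 24.59 × 9.925 = 244.1 m.

244 m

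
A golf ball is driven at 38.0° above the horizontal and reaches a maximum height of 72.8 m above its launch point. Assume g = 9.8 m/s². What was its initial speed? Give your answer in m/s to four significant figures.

At the peak v_y = 0, so v_y0 = √(2gH) = √(2 × 9.80 × 72.8) = 37.77 m/s.
v_y0 = v₀ sin θ ⇒ v₀ = 37.77 / sin 38.0° = 61.36 m/s.

61.36 m/s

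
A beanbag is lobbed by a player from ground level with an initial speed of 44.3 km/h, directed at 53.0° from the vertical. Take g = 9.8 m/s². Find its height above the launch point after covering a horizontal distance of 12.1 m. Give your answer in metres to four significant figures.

1.690 m

Convert: 44.3 km/h = 44.3/3.6 = 12.31 m/s.
Components: vₓ = 12.31 sin 53.0° = 9.828 m/s, v_y0 = 12.31 cos 53.0° = 7.406 m/s.
At x = 12.1 m, t = x/vₓ = 12.1/9.828 = 1.231 s.
Height: y = v_y0 t − ½ g t² = 7.406 × 1.231 − 4.900 × 1.231² = 9.118 − 7.428 = 1.690 m.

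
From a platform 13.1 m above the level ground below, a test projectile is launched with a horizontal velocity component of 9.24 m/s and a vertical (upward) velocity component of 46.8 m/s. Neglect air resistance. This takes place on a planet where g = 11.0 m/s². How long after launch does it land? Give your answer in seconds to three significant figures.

Vertical motion (up positive, ground at y = 0): 5.500 t² − (46.80) t − 13.1 = 0, so t = (46.80 + √(46.80² + 2·11.0·13.1)) / 11.0 = (46.80 + 49.78) / 11.0 = 8.780 s.

8.78 s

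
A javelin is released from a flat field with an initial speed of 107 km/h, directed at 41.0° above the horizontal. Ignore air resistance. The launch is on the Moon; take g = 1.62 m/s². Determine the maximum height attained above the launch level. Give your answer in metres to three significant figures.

Convert: 107 km/h = 107/3.6 = 29.72 m/s.
Components: vₓ = 29.72 cos 41.0° = 22.43 m/s, v_y0 = 29.72 sin 41.0° = 19.50 m/s.
Maximum height: H = v_y0² / (2g) = 19.50² / (2 × 1.62) = 117.4 m.

117 m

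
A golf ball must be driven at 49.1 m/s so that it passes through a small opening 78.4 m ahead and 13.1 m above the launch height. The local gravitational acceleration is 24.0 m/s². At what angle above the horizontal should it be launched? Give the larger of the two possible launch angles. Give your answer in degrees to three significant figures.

60.2°

Trajectory: y = x tanθ − g x² (1 + tan²θ)/(2v₀²). With x = 78.4, y = 13.1, v₀ = 49.1, g = 24.0:
30.59 tan²θ − 78.4 tanθ + (43.69) = 0.
tanθ = [78.4 ± √(78.4² − 4 × 30.59 × (43.69))] / (2 × 30.59) = (78.4 ± 28.27) / 61.19, giving tanθ = 0.8193 or 1.743.
θ = 39.33° or 60.16°; the larger is 60.16°.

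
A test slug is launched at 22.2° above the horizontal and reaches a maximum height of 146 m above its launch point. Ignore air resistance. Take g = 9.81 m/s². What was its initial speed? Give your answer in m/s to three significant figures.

At the peak v_y = 0, so v_y0 = √(2gH) = √(2 × 9.81 × 146) = 53.52 m/s.
v_y0 = v₀ sin θ ⇒ v₀ = 53.52 / sin 22.2° = 141.7 m/s.

142 m/s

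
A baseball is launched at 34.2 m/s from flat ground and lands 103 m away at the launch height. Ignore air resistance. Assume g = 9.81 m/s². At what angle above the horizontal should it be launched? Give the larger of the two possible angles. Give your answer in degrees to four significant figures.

60.12°

R = v₀² sin 2θ / g gives sin 2θ = gR/v₀² = 9.81·103/34.2² = 0.8639.
2θ = 59.76° or 180° − 59.76° = 120.2°, so θ = 29.88° or 60.12°.
The larger angle is 60.12°.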